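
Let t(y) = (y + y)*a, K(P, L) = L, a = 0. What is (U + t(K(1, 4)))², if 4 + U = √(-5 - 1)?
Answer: (4 - I*√6)² ≈ 10.0 - 19.596*I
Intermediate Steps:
U = -4 + I*√6 (U = -4 + √(-5 - 1) = -4 + √(-6) = -4 + I*√6 ≈ -4.0 + 2.4495*I)
t(y) = 0 (t(y) = (y + y)*0 = (2*y)*0 = 0)
(U + t(K(1, 4)))² = ((-4 + I*√6) + 0)² = (-4 + I*√6)²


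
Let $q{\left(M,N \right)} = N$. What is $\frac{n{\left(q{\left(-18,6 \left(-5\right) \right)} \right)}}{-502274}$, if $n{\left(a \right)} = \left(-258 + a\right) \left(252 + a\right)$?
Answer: $\frac{31968}{251137} \approx 0.12729$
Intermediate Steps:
$\frac{n{\left(q{\left(-18,6 \left(-5\right) \right)} \right)}}{-502274} = \frac{-65016 + \left(6 \left(-5\right)\right)^{2} - 6 \cdot 6 \left(-5\right)}{-502274} = \left(-65016 + \left(-30\right)^{2} - -180\right) \left(- \frac{1}{502274}\right) = \left(-65016 + 900 + 180\right) \left(- \frac{1}{502274}\right) = \left(-63936\right) \left(- \frac{1}{502274}\right) = \frac{31968}{251137}$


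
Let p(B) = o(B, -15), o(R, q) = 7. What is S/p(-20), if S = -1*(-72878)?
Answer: 72878/7 ≈ 10411.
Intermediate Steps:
p(B) = 7
S = 72878
S/p(-20) = 72878/7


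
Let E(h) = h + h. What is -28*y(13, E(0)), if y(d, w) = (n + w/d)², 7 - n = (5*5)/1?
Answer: -9072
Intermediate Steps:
n = -18 (n = 7 - 5*5/1 = 7 - 25 = -18)
E(h) = 2*h
y(d, w) = (-18 + w/d)²
-28*y(13, E(0)) = -28*(2*0 - 18*13)²/13² = -28*(0 - 234)²/169 = -28*(-234)²/169 = -28*54756/169 = -28*324 = -9072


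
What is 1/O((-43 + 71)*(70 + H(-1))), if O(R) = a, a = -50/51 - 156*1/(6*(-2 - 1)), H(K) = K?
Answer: 51/392 ≈ 0.13010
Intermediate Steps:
a = 392/51 (a = -50*1/51 - 156/((-3*6)) = -50/51 - 156/(-18) = -50/51 - 156*(-1/18) = -50/51 + 26/3 = 392/51 ≈ 7.6863)
O(R) = 392/51
1/O((-43 + 71)*(70 + H(-1))) = 1/(392/51) = 51/392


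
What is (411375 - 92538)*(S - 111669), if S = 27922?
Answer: -26701642239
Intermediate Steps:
(411375 - 92538)*(S - 111669) = (411375 - 92538)*(27922 - 111669) = 318837*(-83747) = -26701642239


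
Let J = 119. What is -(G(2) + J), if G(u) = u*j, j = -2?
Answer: -115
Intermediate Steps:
G(u) = -2*u (G(u) = u*(-2) = -2*u)
-(G(2) + J) = -(-2*2 + 119) = -(-4 + 119) = -1*115 = -115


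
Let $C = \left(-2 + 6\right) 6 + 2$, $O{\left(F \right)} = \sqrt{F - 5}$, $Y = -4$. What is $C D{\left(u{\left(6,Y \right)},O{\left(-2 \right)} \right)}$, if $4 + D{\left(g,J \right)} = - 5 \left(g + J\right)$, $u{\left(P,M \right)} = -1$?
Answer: $26 - 130 i \sqrt{7} \approx 26.0 - 343.95 i$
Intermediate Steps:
$O{\left(F \right)} = \sqrt{-5 + F}$
$D{\left(g,J \right)} = -4 - 5 J - 5 g$ ($D{\left(g,J \right)} = -4 - 5 \left(g + J\right) = -4 - 5 \left(J + g\right) = -4 - \left(5 J + 5 g\right) = -4 - 5 J - 5 g$)
$C = 26$ ($C = 4 \cdot 6 + 2 = 24 + 2 = 26$)
$C D{\left(u{\left(6,Y \right)},O{\left(-2 \right)} \right)} = 26 \left(-4 - 5 \sqrt{-5 - 2} - -5\right) = 26 \left(-4 - 5 \sqrt{-7} + 5\right) = 26 \left(-4 - 5 i \sqrt{7} + 5\right) = 26 \left(1 - 5 i \sqrt{7}\right) = 26 - 130 i \sqrt{7}$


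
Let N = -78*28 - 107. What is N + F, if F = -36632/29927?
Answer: -68599389/29927 ≈ -2292.2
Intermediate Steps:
F = -36632/29927 (F = -36632*1/29927 = -36632/29927 ≈ -1.2240)
N = -2291 (N = -2184 - 107 = -2291)
N + F = -2291 - 36632/29927 = -68599389/29927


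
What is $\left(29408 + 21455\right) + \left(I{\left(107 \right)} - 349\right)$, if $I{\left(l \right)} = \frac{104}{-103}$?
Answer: $\frac{5202838}{103} \approx 50513.0$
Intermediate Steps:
$I{\left(l \right)} = - \frac{104}{103}$ ($I{\left(l \right)} = 104 \left(- \frac{1}{103}\right) = - \frac{104}{103}$)
$\left(29408 + 21455\right) + \left(I{\left(107 \right)} - 349\right) = \left(29408 + 21455\right) - \frac{36051}{103} = 50863 - \frac{36051}{103} = \frac{5202838}{103}$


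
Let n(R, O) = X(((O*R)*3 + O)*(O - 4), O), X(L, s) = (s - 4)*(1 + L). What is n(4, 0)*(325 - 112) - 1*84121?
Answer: -84973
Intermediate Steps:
X(L, s) = (1 + L)*(-4 + s) (X(L, s) = (-4 + s)*(1 + L) = (1 + L)*(-4 + s))
n(R, O) = -4 + O - 4*(-4 + O)*(O + 3*O*R) + O*(-4 + O)*(O + 3*O*R) (n(R, O) = -4 + O - 4*((O*R)*3 + O)*(O - 4) + (((O*R)*3 + O)*(O - 4))*O = -4 + O - 4*(3*O*R + O)*(-4 + O) + ((3*O*R + O)*(-4 + O))*O = -4 + O - 4*(O + 3*O*R)*(-4 + O) + ((O + 3*O*R)*(-4 + O))*O = -4 + O - 4*(-4 + O)*(O + 3*O*R) + ((-4 + O)*(O + 3*O*R))*O = -4 + O - 4*(-4 + O)*(O + 3*O*R) + O*(-4 + O)*(O + 3*O*R))
n(4, 0)*(325 - 112) - 1*84121 = (-4 + 0³ - 8*0² + 17*0 - 24*4*0² + 3*4*0³ + 48*0*4)*(325 - 112) - 1*84121 = (-4 + 0 - 8*0 + 0 - 24*4*0 + 3*4*0 + 0)*213 - 84121 = (-4 + 0 + 0 + 0 + 0 + 0 + 0)*213 - 84121 = -4*213 - 84121 = -852 - 84121 = -84973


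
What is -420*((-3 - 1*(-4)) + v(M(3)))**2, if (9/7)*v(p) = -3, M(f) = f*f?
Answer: -2240/3 ≈ -746.67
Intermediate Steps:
M(f) = f**2
v(p) = -7/3 (v(p) = (7/9)*(-3) = -7/3)
-420*((-3 - 1*(-4)) + v(M(3)))**2 = -420*((-3 - 1*(-4)) - 7/3)**2 = -420*((-3 + 4) - 7/3)**2 = -420*(1 - 7/3)**2 = -420*(-4/3)**2 = -420*16/9 = -2240/3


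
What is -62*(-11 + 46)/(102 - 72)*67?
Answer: -14539/3 ≈ -4846.3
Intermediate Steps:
-62*(-11 + 46)/(102 - 72)*67 = -2170/30*67 = -62*7/6*67 = -217/3*67 = -14539/3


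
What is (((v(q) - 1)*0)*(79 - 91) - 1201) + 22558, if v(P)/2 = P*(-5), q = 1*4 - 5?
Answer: 21357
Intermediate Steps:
q = -1 (q = 4 - 5 = -1)
v(P) = -10*P (v(P) = 2*(P*(-5)) = 2*(-5*P) = -10*P)
(((v(q) - 1)*0)*(79 - 91) - 1201) + 22558 = (((-10*(-1) - 1)*0)*(79 - 91) - 1201) + 22558 = (((10 - 1)*0)*(-12) - 1201) + 22558 = ((9*0)*(-12) - 1201) + 22558 = (0*(-12) - 1201) + 22558 = (0 - 1201) + 22558 = -1201 + 22558 = 21357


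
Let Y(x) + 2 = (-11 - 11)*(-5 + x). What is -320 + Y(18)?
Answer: -608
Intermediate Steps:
Y(x) = 108 - 22*x (Y(x) = -2 + (-11 - 11)*(-5 + x) = -2 - 22*(-5 + x) = -2 + (110 - 22*x) = 108 - 22*x)
-320 + Y(18) = -320 + (108 - 22*18) = -320 + (108 - 396) = -320 - 288 = -608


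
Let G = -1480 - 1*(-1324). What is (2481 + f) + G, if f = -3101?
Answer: -776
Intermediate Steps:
G = -156 (G = -1480 + 1324 = -156)
(2481 + f) + G = (2481 - 3101) - 156 = -620 - 156 = -776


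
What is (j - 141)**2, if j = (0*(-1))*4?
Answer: 19881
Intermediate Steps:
j = 0 (j = 0*4 = 0)
(j - 141)**2 = (0 - 141)**2 = (-141)**2 = 19881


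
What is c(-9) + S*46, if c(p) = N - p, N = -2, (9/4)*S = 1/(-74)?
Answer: 2239/333 ≈ 6.7237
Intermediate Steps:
S = -2/333 (S = (4/9)/(-74) = (4/9)*(-1/74) = -2/333 ≈ -0.0060060)
c(p) = -2 - p
c(-9) + S*46 = (-2 - 1*(-9)) - 2/333*46 = (-2 + 9) - 92/333 = 7 - 92/333 = 2239/333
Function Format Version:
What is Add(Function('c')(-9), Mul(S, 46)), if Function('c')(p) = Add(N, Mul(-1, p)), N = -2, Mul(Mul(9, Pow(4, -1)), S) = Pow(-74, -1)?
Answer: Rational(2239, 333) ≈ 6.7237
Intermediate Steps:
S = Rational(-2, 333) (S = Mul(Rational(4, 9), Pow(-74, -1)) = Mul(Rational(4, 9), Rational(-1, 74)) = Rational(-2, 333) ≈ -0.0060060)
Function('c')(p) = Add(-2, Mul(-1, p))
Add(Function('c')(-9), Mul(S, 46)) = Add(Add(-2, Mul(-1, -9)), Mul(Rational(-2, 333), 46)) = Add(Add(-2, 9), Rational(-92, 333)) = Add(7, Rational(-92, 333)) = Rational(2239, 333)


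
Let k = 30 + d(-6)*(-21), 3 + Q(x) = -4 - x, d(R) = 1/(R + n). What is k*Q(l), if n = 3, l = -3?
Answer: -148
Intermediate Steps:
d(R) = 1/(3 + R) (d(R) = 1/(R + 3) = 1/(3 + R))
Q(x) = -7 - x (Q(x) = -3 + (-4 - x) = -7 - x)
k = 37 (k = 30 - 21/(3 - 6) = 30 - 21/(-3) = 30 - ⅓*(-21) = 30 + 7 = 37)
k*Q(l) = 37*(-7 - 1*(-3)) = 37*(-7 + 3) = 37*(-4) = -148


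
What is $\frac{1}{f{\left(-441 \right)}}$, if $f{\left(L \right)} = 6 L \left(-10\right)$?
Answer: $\frac{1}{26460} \approx 3.7793 \cdot 10^{-5}$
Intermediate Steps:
$f{\left(L \right)} = - 60 L$
$\frac{1}{f{\left(-441 \right)}} = \frac{1}{\left(-60\right) \left(-441\right)} = \frac{1}{26460}$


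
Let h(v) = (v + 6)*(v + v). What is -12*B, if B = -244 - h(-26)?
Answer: 15408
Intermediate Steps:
h(v) = 2*v*(6 + v) (h(v) = (6 + v)*(2*v) = 2*v*(6 + v))
B = -1284 (B = -244 - 2*(-26)*(6 - 26) = -244 - 2*(-26)*(-20) = -244 - 1*1040 = -244 - 1040 = -1284)
-12*B = -12*(-1284) = 15408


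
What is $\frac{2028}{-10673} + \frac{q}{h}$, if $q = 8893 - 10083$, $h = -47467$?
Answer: $- \frac{918266}{5567201} \approx -0.16494$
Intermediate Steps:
$q = -1190$ ($q = 8893 - 10083 = -1190$)
$\frac{2028}{-10673} + \frac{q}{h} = \frac{2028}{-10673} - \frac{1190}{-47467} = 2028 \left(- \frac{1}{10673}\right) - - \frac{170}{6781} = - \frac{156}{821} + \frac{170}{6781} = - \frac{918266}{5567201}$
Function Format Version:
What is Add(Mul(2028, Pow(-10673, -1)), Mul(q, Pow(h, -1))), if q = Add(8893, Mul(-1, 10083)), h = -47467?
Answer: Rational(-918266, 5567201) ≈ -0.16494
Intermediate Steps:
q = -1190 (q = Add(8893, -10083) = -1190)
Add(Mul(2028, Pow(-10673, -1)), Mul(q, Pow(h, -1))) = Add(Mul(2028, Pow(-10673, -1)), Mul(-1190, Pow(-47467, -1))) = Add(Mul(2028, Rational(-1, 10673)), Mul(-1190, Rational(-1, 47467))) = Add(Rational(-156, 821), Rational(170, 6781)) = Rational(-918266, 5567201)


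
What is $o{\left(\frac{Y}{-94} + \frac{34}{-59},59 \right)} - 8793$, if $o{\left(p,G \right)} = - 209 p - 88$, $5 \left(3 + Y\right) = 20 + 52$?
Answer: $- \frac{242227443}{27730} \approx -8735.2$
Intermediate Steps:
$Y = \frac{57}{5}$ ($Y = -3 + \frac{20 + 52}{5} = -3 + \frac{1}{5} \cdot 72 = -3 + \frac{72}{5} = \frac{57}{5} \approx 11.4$)
$o{\left(p,G \right)} = -88 - 209 p$
$o{\left(\frac{Y}{-94} + \frac{34}{-59},59 \right)} - 8793 = \left(-88 - 209 \left(\frac{57}{5 \left(-94\right)} + \frac{34}{-59}\right)\right) - 8793 = \left(-88 - 209 \left(\frac{57}{5} \left(- \frac{1}{94}\right) + 34 \left(- \frac{1}{59}\right)\right)\right) - 8793 = \left(-88 - 209 \left(- \frac{57}{470} - \frac{34}{59}\right)\right) - 8793 = \left(-88 - - \frac{4042687}{27730}\right) - 8793 = \left(-88 + \frac{4042687}{27730}\right) - 8793 = \frac{1602447}{27730} - 8793 = - \frac{242227443}{27730}$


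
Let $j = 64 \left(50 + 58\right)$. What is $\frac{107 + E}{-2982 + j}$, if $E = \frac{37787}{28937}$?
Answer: $\frac{522341}{18953735} \approx 0.027559$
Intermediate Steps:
$E = \frac{37787}{28937}$ ($E = 37787 \cdot \frac{1}{28937} = \frac{37787}{28937} \approx 1.3058$)
$j = 6912$ ($j = 64 \cdot 108 = 6912$)
$\frac{107 + E}{-2982 + j} = \frac{107 + \frac{37787}{28937}}{-2982 + 6912} = \frac{3134046}{28937 \cdot 3930} = \frac{3134046}{28937} \cdot \frac{1}{3930} = \frac{522341}{18953735}$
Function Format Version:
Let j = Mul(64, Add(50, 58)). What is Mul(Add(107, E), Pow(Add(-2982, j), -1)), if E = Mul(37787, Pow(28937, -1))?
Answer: Rational(522341, 18953735) ≈ 0.027559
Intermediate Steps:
E = Rational(37787, 28937) (E = Mul(37787, Rational(1, 28937)) = Rational(37787, 28937) ≈ 1.3058)
j = 6912 (j = Mul(64, 108) = 6912)
Mul(Add(107, E), Pow(Add(-2982, j), -1)) = Mul(Add(107, Rational(37787, 28937)), Pow(Add(-2982, 6912), -1)) = Mul(Rational(3134046, 28937), Pow(3930, -1)) = Mul(Rational(3134046, 28937), Rational(1, 3930)) = Rational(522341, 18953735)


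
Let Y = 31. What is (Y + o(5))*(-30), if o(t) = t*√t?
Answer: -930 - 150*√5 ≈ -1265.4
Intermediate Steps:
o(t) = t^(3/2)
(Y + o(5))*(-30) = (31 + 5^(3/2))*(-30) = (31 + 5*√5)*(-30) = -930 - 150*√5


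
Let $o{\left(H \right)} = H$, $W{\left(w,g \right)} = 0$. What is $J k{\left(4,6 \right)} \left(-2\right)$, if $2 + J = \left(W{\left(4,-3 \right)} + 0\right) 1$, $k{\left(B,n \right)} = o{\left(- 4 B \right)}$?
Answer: $-64$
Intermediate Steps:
$k{\left(B,n \right)} = - 4 B$
$J = -2$ ($J = -2 + \left(0 + 0\right) 1 = -2 + 0 \cdot 1 = -2 + 0 = -2$)
$J k{\left(4,6 \right)} \left(-2\right) = - 2 \left(\left(-4\right) 4\right) \left(-2\right) = \left(-2\right) \left(-16\right) \left(-2\right) = 32 \left(-2\right) = -64$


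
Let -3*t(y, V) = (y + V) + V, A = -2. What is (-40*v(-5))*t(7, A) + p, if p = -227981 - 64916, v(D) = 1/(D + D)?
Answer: -292901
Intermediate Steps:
v(D) = 1/(2*D)
t(y, V) = -2*V/3 - y/3 (t(y, V) = -((y + V) + V)/3 = -((V + y) + V)/3 = -(y + 2*V)/3 = -2*V/3 - y/3)
p = -292897
(-40*v(-5))*t(7, A) + p = (-20/(-5))*(-⅔*(-2) - ⅓*7) - 292897 = (-20*(-1)/5)*(4/3 - 7/3) - 292897 = -40*(-⅒)*(-1) - 292897 = 4*(-1) - 292897 = -4 - 292897 = -292901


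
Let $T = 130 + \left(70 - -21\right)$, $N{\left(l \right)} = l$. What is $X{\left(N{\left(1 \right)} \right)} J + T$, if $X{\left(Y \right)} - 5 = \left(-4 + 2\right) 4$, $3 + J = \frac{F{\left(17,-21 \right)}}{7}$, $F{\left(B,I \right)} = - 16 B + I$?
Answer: $\frac{2489}{7} \approx 355.57$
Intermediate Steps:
$F{\left(B,I \right)} = I - 16 B$
$J = - \frac{314}{7}$ ($J = -3 + \frac{-21 - 272}{7} = -3 + \left(-21 - 272\right) \frac{1}{7} = -3 - \frac{293}{7} = - \frac{314}{7} \approx -44.857$)
$X{\left(Y \right)} = -3$ ($X{\left(Y \right)} = 5 + \left(-4 + 2\right) 4 = 5 - 8 = -3$)
$T = 221$ ($T = 130 + \left(70 + 21\right) = 130 + 91 = 221$)
$X{\left(N{\left(1 \right)} \right)} J + T = \left(-3\right) \left(- \frac{314}{7}\right) + 221 = \frac{942}{7} + 221 = \frac{2489}{7}$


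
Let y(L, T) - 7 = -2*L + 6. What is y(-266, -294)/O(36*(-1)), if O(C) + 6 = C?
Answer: -545/42 ≈ -12.976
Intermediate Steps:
y(L, T) = 13 - 2*L (y(L, T) = 7 + (-2*L + 6) = 7 + (6 - 2*L) = 13 - 2*L)
O(C) = -6 + C
y(-266, -294)/O(36*(-1)) = (13 - 2*(-266))/(-6 + 36*(-1)) = (13 + 532)/(-6 - 36) = 545/(-42) = 545*(-1/42) = -545/42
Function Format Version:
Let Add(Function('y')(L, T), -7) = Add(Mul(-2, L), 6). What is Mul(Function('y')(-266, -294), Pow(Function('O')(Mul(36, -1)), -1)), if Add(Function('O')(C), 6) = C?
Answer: Rational(-545, 42) ≈ -12.976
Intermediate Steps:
Function('y')(L, T) = Add(13, Mul(-2, L)) (Function('y')(L, T) = Add(7, Add(Mul(-2, L), 6)) = Add(7, Add(6, Mul(-2, L))) = Add(13, Mul(-2, L)))
Function('O')(C) = Add(-6, C)
Mul(Function('y')(-266, -294), Pow(Function('O')(Mul(36, -1)), -1)) = Mul(Add(13, Mul(-2, -266)), Pow(Add(-6, Mul(36, -1)), -1)) = Mul(Add(13, 532), Pow(Add(-6, -36), -1)) = Mul(545, Pow(-42, -1)) = Mul(545, Rational(-1, 42)) = Rational(-545, 42)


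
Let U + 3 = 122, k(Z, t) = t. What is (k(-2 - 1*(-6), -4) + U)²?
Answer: 13225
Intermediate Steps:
U = 119 (U = -3 + 122 = 119)
(k(-2 - 1*(-6), -4) + U)² = (-4 + 119)² = 115² = 13225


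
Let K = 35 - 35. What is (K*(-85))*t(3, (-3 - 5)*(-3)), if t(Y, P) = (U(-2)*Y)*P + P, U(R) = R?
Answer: 0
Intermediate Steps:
K = 0
t(Y, P) = P - 2*P*Y (t(Y, P) = (-2*Y)*P + P = -2*P*Y + P = P - 2*P*Y)
(K*(-85))*t(3, (-3 - 5)*(-3)) = (0*(-85))*(((-3 - 5)*(-3))*(1 - 2*3)) = 0*((-8*(-3))*(1 - 6)) = 0*(24*(-5)) = 0*(-120) = 0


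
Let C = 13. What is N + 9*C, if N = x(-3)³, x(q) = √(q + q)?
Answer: 117 - 6*I*√6 ≈ 117.0 - 14.697*I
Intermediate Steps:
x(q) = √2*√q (x(q) = √(2*q) = √2*√q)
N = -6*I*√6 (N = (√2*√(-3))³ = (√2*(I*√3))³ = (I*√6)³ = -6*I*√6 ≈ -14.697*I)
N + 9*C = -6*I*√6 + 9*13 = -6*I*√6 + 117 = 117 - 6*I*√6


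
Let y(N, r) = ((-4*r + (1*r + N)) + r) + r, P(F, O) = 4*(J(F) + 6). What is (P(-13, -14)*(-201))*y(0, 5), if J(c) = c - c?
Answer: 24120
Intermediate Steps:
J(c) = 0
P(F, O) = 24 (P(F, O) = 4*(0 + 6) = 4*6 = 24)
y(N, r) = N - r (y(N, r) = ((-4*r + (r + N)) + r) + r = ((-4*r + (N + r)) + r) + r = ((N - 3*r) + r) + r = (N - 2*r) + r = N - r)
(P(-13, -14)*(-201))*y(0, 5) = (24*(-201))*(0 - 1*5) = -4824*(0 - 5) = -4824*(-5) = 24120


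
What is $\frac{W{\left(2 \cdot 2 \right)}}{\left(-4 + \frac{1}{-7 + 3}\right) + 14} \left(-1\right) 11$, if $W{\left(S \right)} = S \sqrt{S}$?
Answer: $- \frac{352}{39} \approx -9.0256$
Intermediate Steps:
$W{\left(S \right)} = S^{\frac{3}{2}}$
$\frac{W{\left(2 \cdot 2 \right)}}{\left(-4 + \frac{1}{-7 + 3}\right) + 14} \left(-1\right) 11 = \frac{\left(2 \cdot 2\right)^{\frac{3}{2}}}{\left(-4 + \frac{1}{-7 + 3}\right) + 14} \left(-1\right) 11 = \frac{4^{\frac{3}{2}}}{\left(-4 + \frac{1}{-4}\right) + 14} \left(-1\right) 11 = \frac{8}{\left(-4 - \frac{1}{4}\right) + 14} \left(-1\right) 11 = \frac{8}{- \frac{17}{4} + 14} \left(-1\right) 11 = \frac{8}{\frac{39}{4}} \left(-1\right) 11 = 8 \cdot \frac{4}{39} \left(-1\right) 11 = \frac{32}{39} \left(-1\right) 11 = \left(- \frac{32}{39}\right) 11 = - \frac{352}{39}$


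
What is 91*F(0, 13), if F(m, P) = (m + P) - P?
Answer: 0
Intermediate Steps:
F(m, P) = m (F(m, P) = (P + m) - P = m)
91*F(0, 13) = 91*0 = 0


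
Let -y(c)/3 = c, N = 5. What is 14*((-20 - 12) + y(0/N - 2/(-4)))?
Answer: -469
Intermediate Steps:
y(c) = -3*c
14*((-20 - 12) + y(0/N - 2/(-4))) = 14*((-20 - 12) - 3*(0/5 - 2/(-4))) = 14*(-32 - 3*(0*(⅕) - 2*(-¼))) = 14*(-32 - 3*(0 + ½)) = 14*(-32 - 3*½) = 14*(-32 - 3/2) = 14*(-67/2) = -469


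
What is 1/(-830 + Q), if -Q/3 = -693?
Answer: 1/1249 ≈ 0.00080064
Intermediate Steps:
Q = 2079 (Q = -3*(-693) = 2079)
1/(-830 + Q) = 1/(-830 + 2079) = 1/1249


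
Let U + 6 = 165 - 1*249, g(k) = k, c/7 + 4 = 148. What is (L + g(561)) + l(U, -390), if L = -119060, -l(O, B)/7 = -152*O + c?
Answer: -221315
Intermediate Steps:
c = 1008 (c = -28 + 7*148 = -28 + 1036 = 1008)
U = -90 (U = -6 + (165 - 1*249) = -6 + (165 - 249) = -6 - 84 = -90)
l(O, B) = -7056 + 1064*O (l(O, B) = -7*(-152*O + 1008) = -7*(1008 - 152*O) = -7056 + 1064*O)
(L + g(561)) + l(U, -390) = (-119060 + 561) + (-7056 + 1064*(-90)) = -118499 + (-7056 - 95760) = -118499 - 102816 = -221315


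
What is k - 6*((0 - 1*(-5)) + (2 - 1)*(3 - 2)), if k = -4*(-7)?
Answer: -8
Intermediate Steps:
k = 28
k - 6*((0 - 1*(-5)) + (2 - 1)*(3 - 2)) = 28 - 6*((0 - 1*(-5)) + (2 - 1)*(3 - 2)) = 28 - 6*((0 + 5) + 1*1) = 28 - 6*(5 + 1) = 28 - 6*6 = 28 - 1*36 = 28 - 36 = -8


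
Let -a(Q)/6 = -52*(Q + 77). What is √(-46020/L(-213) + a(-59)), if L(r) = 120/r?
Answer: 11*√2886/2 ≈ 295.47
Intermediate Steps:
a(Q) = 24024 + 312*Q (a(Q) = -(-312)*(Q + 77) = -(-312)*(77 + Q) = -6*(-4004 - 52*Q) = 24024 + 312*Q)
√(-46020/L(-213) + a(-59)) = √(-46020/(120/(-213)) + (24024 + 312*(-59))) = √(-46020/(120*(-1/213)) + (24024 - 18408)) = √(-46020/(-40/71) + 5616) = √(-46020*(-71/40) + 5616) = √(163371/2 + 5616) = √(174603/2) = 11*√2886/2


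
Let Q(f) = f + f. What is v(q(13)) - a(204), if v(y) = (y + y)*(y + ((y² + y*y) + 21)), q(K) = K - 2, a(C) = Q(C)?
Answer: 5620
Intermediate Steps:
Q(f) = 2*f
a(C) = 2*C
q(K) = -2 + K
v(y) = 2*y*(21 + y + 2*y²) (v(y) = (2*y)*(y + ((y² + y²) + 21)) = (2*y)*(y + (2*y² + 21)) = (2*y)*(y + (21 + 2*y²)) = (2*y)*(21 + y + 2*y²) = 2*y*(21 + y + 2*y²))
v(q(13)) - a(204) = 2*(-2 + 13)*(21 + (-2 + 13) + 2*(-2 + 13)²) - 2*204 = 2*11*(21 + 11 + 2*11²) - 1*408 = 2*11*(21 + 11 + 2*121) - 408 = 2*11*(21 + 11 + 242) - 408 = 2*11*274 - 408 = 6028 - 408 = 5620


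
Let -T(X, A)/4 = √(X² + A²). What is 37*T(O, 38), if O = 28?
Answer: -296*√557 ≈ -6985.9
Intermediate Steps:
T(X, A) = -4*√(A² + X²) (T(X, A) = -4*√(X² + A²) = -4*√(A² + X²))
37*T(O, 38) = 37*(-4*√(38² + 28²)) = 37*(-4*√(1444 + 784)) = 37*(-8*√557) = -296*√557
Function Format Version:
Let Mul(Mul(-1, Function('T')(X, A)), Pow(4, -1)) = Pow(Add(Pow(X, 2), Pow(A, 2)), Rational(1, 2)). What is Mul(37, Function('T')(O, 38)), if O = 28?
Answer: Mul(-296, Pow(557, Rational(1, 2))) ≈ -6985.9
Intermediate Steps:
Function('T')(X, A) = Mul(-4, Pow(Add(Pow(A, 2), Pow(X, 2)), Rational(1, 2))) (Function('T')(X, A) = Mul(-4, Pow(Add(Pow(X, 2), Pow(A, 2)), Rational(1, 2))) = Mul(-4, Pow(Add(Pow(A, 2), Pow(X, 2)), Rational(1, 2))))
Mul(37, Function('T')(O, 38)) = Mul(37, Mul(-4, Pow(Add(Pow(38, 2), Pow(28, 2)), Rational(1, 2)))) = Mul(37, Mul(-4, Pow(Add(1444, 784), Rational(1, 2)))) = Mul(37, Mul(-4, Pow(2228, Rational(1, 2)))) = Mul(37, Mul(-4, Mul(2, Pow(557, Rational(1, 2))))) = Mul(37, Mul(-8, Pow(557, Rational(1, 2)))) = Mul(-296, Pow(557, Rational(1, 2)))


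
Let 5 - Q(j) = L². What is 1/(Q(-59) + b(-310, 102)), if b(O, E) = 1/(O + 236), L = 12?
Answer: -74/10287 ≈ -0.0071935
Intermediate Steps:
Q(j) = -139 (Q(j) = 5 - 1*12² = 5 - 1*144 = 5 - 144 = -139)
b(O, E) = 1/(236 + O)
1/(Q(-59) + b(-310, 102)) = 1/(-139 + 1/(236 - 310)) = 1/(-139 + 1/(-74)) = 1/(-139 - 1/74) = 1/(-10287/74) = -74/10287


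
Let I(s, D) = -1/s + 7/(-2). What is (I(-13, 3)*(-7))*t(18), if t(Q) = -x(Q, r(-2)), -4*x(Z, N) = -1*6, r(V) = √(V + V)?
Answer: -1869/52 ≈ -35.942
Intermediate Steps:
r(V) = √2*√V (r(V) = √(2*V) = √2*√V)
I(s, D) = -7/2 - 1/s (I(s, D) = -1/s + 7*(-½) = -1/s - 7/2 = -7/2 - 1/s)
x(Z, N) = 3/2 (x(Z, N) = -(-1)*6/4 = -¼*(-6) = 3/2)
t(Q) = -3/2 (t(Q) = -1*3/2 = -3/2)
(I(-13, 3)*(-7))*t(18) = ((-7/2 - 1/(-13))*(-7))*(-3/2) = ((-7/2 - 1*(-1/13))*(-7))*(-3/2) = ((-7/2 + 1/13)*(-7))*(-3/2) = -89/26*(-7)*(-3/2) = (623/26)*(-3/2) = -1869/52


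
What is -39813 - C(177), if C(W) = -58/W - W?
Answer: -7015514/177 ≈ -39636.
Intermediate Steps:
C(W) = -W - 58/W
-39813 - C(177) = -39813 - (-1*177 - 58/177) = -39813 - (-177 - 58*1/177) = -39813 - (-177 - 58/177) = -39813 - 1*(-31387/177) = -39813 + 31387/177 = -7015514/177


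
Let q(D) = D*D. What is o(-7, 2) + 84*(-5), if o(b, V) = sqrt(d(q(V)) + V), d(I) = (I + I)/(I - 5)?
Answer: -420 + I*sqrt(6) ≈ -420.0 + 2.4495*I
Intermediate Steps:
q(D) = D**2
d(I) = 2*I/(-5 + I) (d(I) = (2*I)/(-5 + I) = 2*I/(-5 + I))
o(b, V) = sqrt(V + 2*V**2/(-5 + V**2)) (o(b, V) = sqrt(2*V**2/(-5 + V**2) + V) = sqrt(V + 2*V**2/(-5 + V**2)))
o(-7, 2) + 84*(-5) = sqrt(2*(-5 + 2**2 + 2*2)/(-5 + 2**2)) + 84*(-5) = sqrt(2*(-5 + 4 + 4)/(-5 + 4)) - 420 = sqrt(2*3/(-1)) - 420 = sqrt(2*(-1)*3) - 420 = sqrt(-6) - 420 = I*sqrt(6) - 420 = -420 + I*sqrt(6)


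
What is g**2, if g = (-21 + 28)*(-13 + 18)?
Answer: 1225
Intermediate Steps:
g = 35 (g = 7*5 = 35)
g**2 = 35**2 = 1225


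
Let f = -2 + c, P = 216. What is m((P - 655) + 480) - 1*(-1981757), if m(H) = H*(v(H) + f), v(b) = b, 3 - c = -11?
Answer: 1983930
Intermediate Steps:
c = 14 (c = 3 - 1*(-11) = 3 + 11 = 14)
f = 12 (f = -2 + 14 = 12)
m(H) = H*(12 + H) (m(H) = H*(H + 12) = H*(12 + H))
m((P - 655) + 480) - 1*(-1981757) = ((216 - 655) + 480)*(12 + ((216 - 655) + 480)) - 1*(-1981757) = (-439 + 480)*(12 + (-439 + 480)) + 1981757 = 41*(12 + 41) + 1981757 = 41*53 + 1981757 = 2173 + 1981757 = 1983930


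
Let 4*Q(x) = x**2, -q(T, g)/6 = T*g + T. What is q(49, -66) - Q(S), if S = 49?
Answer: 74039/4 ≈ 18510.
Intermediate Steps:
q(T, g) = -6*T - 6*T*g (q(T, g) = -6*(T*g + T) = -6*(T + T*g) = -6*T - 6*T*g)
Q(x) = x**2/4
q(49, -66) - Q(S) = -6*49*(1 - 66) - 49**2/4 = -6*49*(-65) - 2401/4 = 19110 - 1*2401/4 = 19110 - 2401/4 = 74039/4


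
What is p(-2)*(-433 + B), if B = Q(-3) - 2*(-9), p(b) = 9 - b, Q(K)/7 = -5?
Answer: -4950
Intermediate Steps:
Q(K) = -35 (Q(K) = 7*(-5) = -35)
B = -17 (B = -35 - 2*(-9) = -35 + 18 = -17)
p(-2)*(-433 + B) = (9 - 1*(-2))*(-433 - 17) = (9 + 2)*(-450) = 11*(-450) = -4950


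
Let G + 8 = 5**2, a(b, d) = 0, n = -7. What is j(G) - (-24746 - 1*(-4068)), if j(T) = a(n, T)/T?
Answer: 20678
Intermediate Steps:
G = 17 (G = -8 + 5**2 = -8 + 25 = 17)
j(T) = 0 (j(T) = 0/T = 0)
j(G) - (-24746 - 1*(-4068)) = 0 - (-24746 - 1*(-4068)) = 0 - (-24746 + 4068) = 0 - 1*(-20678) = 0 + 20678 = 20678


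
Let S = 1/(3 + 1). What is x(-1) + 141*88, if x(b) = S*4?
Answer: 12409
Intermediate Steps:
S = 1/4 ≈ 0.25000
x(b) = 1 (x(b) = (1/4)*4 = 1)
x(-1) + 141*88 = 1 + 141*88 = 1 + 12408 = 12409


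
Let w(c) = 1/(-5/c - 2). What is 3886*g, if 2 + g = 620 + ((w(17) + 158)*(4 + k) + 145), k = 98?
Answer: 850447214/13 ≈ 6.5419e+7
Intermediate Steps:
w(c) = 1/(-2 - 5/c)
g = 218849/13 (g = -2 + (620 + ((-1*17/(5 + 2*17) + 158)*(4 + 98) + 145)) = -2 + (620 + ((-1*17/(5 + 34) + 158)*102 + 145)) = -2 + (620 + ((-1*17/39 + 158)*102 + 145)) = -2 + (620 + ((-1*17*1/39 + 158)*102 + 145)) = -2 + (620 + ((-17/39 + 158)*102 + 145)) = -2 + (620 + ((6145/39)*102 + 145)) = -2 + (620 + (208930/13 + 145)) = -2 + (620 + 210815/13) = -2 + 218875/13 = 218849/13 ≈ 16835.)
3886*g = 3886*(218849/13) = 850447214/13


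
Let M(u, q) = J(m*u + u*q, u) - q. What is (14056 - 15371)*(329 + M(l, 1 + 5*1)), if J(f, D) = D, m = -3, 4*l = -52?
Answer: -407650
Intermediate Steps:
l = -13 (l = (¼)*(-52) = -13)
M(u, q) = u - q
(14056 - 15371)*(329 + M(l, 1 + 5*1)) = (14056 - 15371)*(329 + (-13 - (1 + 5*1))) = -1315*(329 + (-13 - (1 + 5))) = -1315*(329 + (-13 - 1*6)) = -1315*(329 + (-13 - 6)) = -1315*(329 - 19) = -1315*310 = -407650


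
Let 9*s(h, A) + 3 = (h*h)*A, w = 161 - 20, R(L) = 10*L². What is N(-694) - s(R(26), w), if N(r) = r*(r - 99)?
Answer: -2146136173/3 ≈ -7.1538e+8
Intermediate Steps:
w = 141
N(r) = r*(-99 + r)
s(h, A) = -⅓ + A*h²/9 (s(h, A) = -⅓ + ((h*h)*A)/9 = -⅓ + (h²*A)/9 = -⅓ + (A*h²)/9 = -⅓ + A*h²/9)
N(-694) - s(R(26), w) = -694*(-99 - 694) - (-⅓ + (⅑)*141*(10*26²)²) = -694*(-793) - (-⅓ + (⅑)*141*(10*676)²) = 550342 - (-⅓ + (⅑)*141*6760²) = 550342 - (-⅓ + (⅑)*141*45697600) = 550342 - (-⅓ + 2147787200/3) = 550342 - 1*2147787199/3 = 550342 - 2147787199/3 = -2146136173/3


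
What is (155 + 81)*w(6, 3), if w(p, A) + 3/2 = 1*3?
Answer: 354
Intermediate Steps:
w(p, A) = 3/2 (w(p, A) = -3/2 + 1*3 = -3/2 + 3 = 3/2)
(155 + 81)*w(6, 3) = (155 + 81)*(3/2) = 236*(3/2) = 354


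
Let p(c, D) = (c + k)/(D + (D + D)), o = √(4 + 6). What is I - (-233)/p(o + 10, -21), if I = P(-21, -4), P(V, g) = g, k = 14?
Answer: -177280/283 + 14679*√10/566 ≈ -544.42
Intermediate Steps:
o = √10 ≈ 3.1623
p(c, D) = (14 + c)/(3*D) (p(c, D) = (c + 14)/(D + (D + D)) = (14 + c)/(D + 2*D) = (14 + c)/((3*D)) = (14 + c)*(1/(3*D)) = (14 + c)/(3*D))
I = -4
I - (-233)/p(o + 10, -21) = -4 - (-233)/((⅓)*(14 + (√10 + 10))/(-21)) = -4 - (-233)/((⅓)*(-1/21)*(14 + (10 + √10))) = -4 - (-233)/((⅓)*(-1/21)*(24 + √10)) = -4 - (-233)/(-8/21 - √10/63) = -4 + 233/(-8/21 - √10/63)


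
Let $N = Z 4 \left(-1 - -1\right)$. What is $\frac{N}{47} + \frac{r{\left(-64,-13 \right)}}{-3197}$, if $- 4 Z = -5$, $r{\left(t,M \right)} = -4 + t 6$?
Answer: $\frac{388}{3197} \approx 0.12136$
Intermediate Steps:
$r{\left(t,M \right)} = -4 + 6 t$
$Z = \frac{5}{4}$ ($Z = \left(- \frac{1}{4}\right) \left(-5\right) = \frac{5}{4} \approx 1.25$)
$N = 0$ ($N = \frac{5}{4} \cdot 4 \left(-1 - -1\right) = 5 \left(-1 + 1\right) = 5 \cdot 0 = 0$)
$\frac{N}{47} + \frac{r{\left(-64,-13 \right)}}{-3197} = \frac{0}{47} + \frac{-4 + 6 \left(-64\right)}{-3197} = 0 \cdot \frac{1}{47} + \left(-4 - 384\right) \left(- \frac{1}{3197}\right) = 0 - - \frac{388}{3197} = 0 + \frac{388}{3197} = \frac{388}{3197}$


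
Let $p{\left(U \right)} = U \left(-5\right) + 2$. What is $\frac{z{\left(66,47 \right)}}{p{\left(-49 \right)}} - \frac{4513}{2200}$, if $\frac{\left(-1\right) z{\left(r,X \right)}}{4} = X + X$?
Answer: $- \frac{1941911}{543400} \approx -3.5736$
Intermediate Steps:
$z{\left(r,X \right)} = - 8 X$ ($z{\left(r,X \right)} = - 4 \left(X + X\right) = - 4 \cdot 2 X = - 8 X$)
$p{\left(U \right)} = 2 - 5 U$ ($p{\left(U \right)} = - 5 U + 2 = 2 - 5 U$)
$\frac{z{\left(66,47 \right)}}{p{\left(-49 \right)}} - \frac{4513}{2200} = \frac{\left(-8\right) 47}{2 - -245} - \frac{4513}{2200} = - \frac{376}{2 + 245} - \frac{4513}{2200} = - \frac{376}{247} - \frac{4513}{2200} = - \frac{1941911}{543400}$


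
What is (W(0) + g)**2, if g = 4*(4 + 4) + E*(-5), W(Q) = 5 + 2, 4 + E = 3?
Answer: 1936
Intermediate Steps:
E = -1 (E = -4 + 3 = -1)
W(Q) = 7
g = 37 (g = 4*(4 + 4) - 1*(-5) = 4*8 + 5 = 32 + 5 = 37)
(W(0) + g)**2 = (7 + 37)**2 = 44**2 = 1936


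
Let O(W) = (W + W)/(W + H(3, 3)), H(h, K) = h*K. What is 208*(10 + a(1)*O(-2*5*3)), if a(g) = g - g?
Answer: 2080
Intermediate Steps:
H(h, K) = K*h
a(g) = 0
O(W) = 2*W/(9 + W) (O(W) = (W + W)/(W + 3*3) = (2*W)/(W + 9) = (2*W)/(9 + W) = 2*W/(9 + W))
208*(10 + a(1)*O(-2*5*3)) = 208*(10 + 0*(2*(-2*5*3)/(9 - 2*5*3))) = 208*(10 + 0*(2*(-10*3)/(9 - 10*3))) = 208*(10 + 0*(2*(-30)/(9 - 30))) = 208*(10 + 0*(2*(-30)/(-21))) = 208*(10 + 0*(2*(-30)*(-1/21))) = 208*(10 + 0*(20/7)) = 208*(10 + 0) = 208*10 = 2080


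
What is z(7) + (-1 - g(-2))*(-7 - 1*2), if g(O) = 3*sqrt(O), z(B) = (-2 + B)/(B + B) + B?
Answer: 229/14 + 27*I*sqrt(2) ≈ 16.357 + 38.184*I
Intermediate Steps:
z(B) = B + (-2 + B)/(2*B) (z(B) = (-2 + B)/((2*B)) + B = (-2 + B)*(1/(2*B)) + B = (-2 + B)/(2*B) + B = B + (-2 + B)/(2*B))
z(7) + (-1 - g(-2))*(-7 - 1*2) = (1/2 + 7 - 1/7) + (-1 - 3*sqrt(-2))*(-7 - 1*2) = (1/2 + 7 - 1*1/7) + (-1 - 3*I*sqrt(2))*(-7 - 2) = (1/2 + 7 - 1/7) + (-1 - 3*I*sqrt(2))*(-9) = 103/14 + (-1 - 3*I*sqrt(2))*(-9) = 103/14 + (9 + 27*I*sqrt(2)) = 229/14 + 27*I*sqrt(2)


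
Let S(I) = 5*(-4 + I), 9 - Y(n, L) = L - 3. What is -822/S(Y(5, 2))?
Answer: -137/5 ≈ -27.400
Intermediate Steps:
Y(n, L) = 12 - L (Y(n, L) = 9 - (L - 3) = 9 - (-3 + L) = 9 + (3 - L) = 12 - L)
S(I) = -20 + 5*I
-822/S(Y(5, 2)) = -822/(-20 + 5*(12 - 1*2)) = -822/(-20 + 5*(12 - 2)) = -822/(-20 + 5*10) = -822/(-20 + 50) = -822/30 = -822*1/30 = -137/5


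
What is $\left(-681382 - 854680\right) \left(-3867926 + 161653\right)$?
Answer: $5693065116926$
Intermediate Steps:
$\left(-681382 - 854680\right) \left(-3867926 + 161653\right) = \left(-681382 - 854680\right) \left(-3706273\right) = \left(-1536062\right) \left(-3706273\right) = 5693065116926$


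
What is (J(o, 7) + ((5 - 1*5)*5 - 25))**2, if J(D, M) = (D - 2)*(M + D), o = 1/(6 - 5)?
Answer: 1089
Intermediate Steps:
o = 1 (o = 1/1 = 1)
J(D, M) = (-2 + D)*(D + M)
(J(o, 7) + ((5 - 1*5)*5 - 25))**2 = ((1**2 - 2*1 - 2*7 + 1*7) + ((5 - 1*5)*5 - 25))**2 = ((1 - 2 - 14 + 7) + ((5 - 5)*5 - 25))**2 = (-8 + (0*5 - 25))**2 = (-8 + (0 - 25))**2 = (-8 - 25)**2 = (-33)**2 = 1089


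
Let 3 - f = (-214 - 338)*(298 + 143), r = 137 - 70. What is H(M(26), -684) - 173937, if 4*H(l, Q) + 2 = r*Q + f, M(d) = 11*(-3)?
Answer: -498143/4 ≈ -1.2454e+5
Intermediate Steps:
r = 67
M(d) = -33
f = 243435 (f = 3 - (-214 - 338)*(298 + 143) = 3 - (-552)*441 = 3 - 1*(-243432) = 3 + 243432 = 243435)
H(l, Q) = 243433/4 + 67*Q/4 (H(l, Q) = -1/2 + (67*Q + 243435)/4 = -1/2 + (243435 + 67*Q)/4 = -1/2 + (243435/4 + 67*Q/4) = 243433/4 + 67*Q/4)
H(M(26), -684) - 173937 = (243433/4 + (67/4)*(-684)) - 173937 = (243433/4 - 11457) - 173937 = 197605/4 - 173937 = -498143/4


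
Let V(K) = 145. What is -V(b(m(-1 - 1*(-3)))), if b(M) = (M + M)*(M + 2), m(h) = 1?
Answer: -145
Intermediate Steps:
b(M) = 2*M*(2 + M) (b(M) = (2*M)*(2 + M) = 2*M*(2 + M))
-V(b(m(-1 - 1*(-3)))) = -1*145 = -145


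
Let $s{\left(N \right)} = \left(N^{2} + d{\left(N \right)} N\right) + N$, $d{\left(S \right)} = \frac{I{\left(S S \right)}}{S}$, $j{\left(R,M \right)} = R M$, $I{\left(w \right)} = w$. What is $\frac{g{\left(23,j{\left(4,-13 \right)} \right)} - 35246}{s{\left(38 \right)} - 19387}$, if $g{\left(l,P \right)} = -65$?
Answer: $\frac{35311}{16461} \approx 2.1451$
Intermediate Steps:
$j{\left(R,M \right)} = M R$
$d{\left(S \right)} = S$ ($d{\left(S \right)} = \frac{S S}{S} = \frac{S^{2}}{S} = S$)
$s{\left(N \right)} = N + 2 N^{2}$ ($s{\left(N \right)} = \left(N^{2} + N N\right) + N = \left(N^{2} + N^{2}\right) + N = 2 N^{2} + N = N + 2 N^{2}$)
$\frac{g{\left(23,j{\left(4,-13 \right)} \right)} - 35246}{s{\left(38 \right)} - 19387} = \frac{-65 - 35246}{38 \left(1 + 2 \cdot 38\right) - 19387} = - \frac{35311}{38 \left(1 + 76\right) - 19387} = - \frac{35311}{38 \cdot 77 - 19387} = - \frac{35311}{2926 - 19387} = - \frac{35311}{-16461} = \left(-35311\right) \left(- \frac{1}{16461}\right) = \frac{35311}{16461}$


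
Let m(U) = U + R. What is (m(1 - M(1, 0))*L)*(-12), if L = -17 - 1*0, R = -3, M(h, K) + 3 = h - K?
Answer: 0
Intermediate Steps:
M(h, K) = -3 + h - K (M(h, K) = -3 + (h - K) = -3 + h - K)
L = -17 (L = -17 + 0 = -17)
m(U) = -3 + U (m(U) = U - 3 = -3 + U)
(m(1 - M(1, 0))*L)*(-12) = ((-3 + (1 - (-3 + 1 - 1*0)))*(-17))*(-12) = ((-3 + (1 - (-3 + 1 + 0)))*(-17))*(-12) = ((-3 + (1 - 1*(-2)))*(-17))*(-12) = ((-3 + (1 + 2))*(-17))*(-12) = ((-3 + 3)*(-17))*(-12) = (0*(-17))*(-12) = 0*(-12) = 0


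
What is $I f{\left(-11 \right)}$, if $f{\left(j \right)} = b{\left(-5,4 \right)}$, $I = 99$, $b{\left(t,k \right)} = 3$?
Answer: $297$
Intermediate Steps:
$f{\left(j \right)} = 3$
$I f{\left(-11 \right)} = 99 \cdot 3 = 297$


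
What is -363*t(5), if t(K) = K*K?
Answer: -9075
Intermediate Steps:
t(K) = K²
-363*t(5) = -363*5² = -363*25 = -9075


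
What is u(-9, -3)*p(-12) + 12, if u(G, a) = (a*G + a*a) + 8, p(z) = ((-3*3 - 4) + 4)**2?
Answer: 3576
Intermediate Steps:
p(z) = 81 (p(z) = ((-9 - 4) + 4)**2 = (-13 + 4)**2 = (-9)**2 = 81)
u(G, a) = 8 + a**2 + G*a (u(G, a) = (G*a + a**2) + 8 = (a**2 + G*a) + 8 = 8 + a**2 + G*a)
u(-9, -3)*p(-12) + 12 = (8 + (-3)**2 - 9*(-3))*81 + 12 = (8 + 9 + 27)*81 + 12 = 44*81 + 12 = 3564 + 12 = 3576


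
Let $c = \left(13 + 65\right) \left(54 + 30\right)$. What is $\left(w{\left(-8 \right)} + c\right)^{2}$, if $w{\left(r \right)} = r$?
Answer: $42823936$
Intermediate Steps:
$c = 6552$ ($c = 78 \cdot 84 = 6552$)
$\left(w{\left(-8 \right)} + c\right)^{2} = \left(-8 + 6552\right)^{2} = 6544^{2} = 42823936$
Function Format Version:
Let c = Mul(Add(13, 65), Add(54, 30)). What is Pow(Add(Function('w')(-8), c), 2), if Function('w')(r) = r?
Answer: 42823936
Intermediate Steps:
c = 6552 (c = Mul(78, 84) = 6552)
Pow(Add(Function('w')(-8), c), 2) = Pow(Add(-8, 6552), 2) = Pow(6544, 2) = 42823936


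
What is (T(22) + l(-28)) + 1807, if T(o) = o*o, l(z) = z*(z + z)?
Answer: 3859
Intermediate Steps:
l(z) = 2*z² (l(z) = z*(2*z) = 2*z²)
T(o) = o²
(T(22) + l(-28)) + 1807 = (22² + 2*(-28)²) + 1807 = (484 + 2*784) + 1807 = (484 + 1568) + 1807 = 2052 + 1807 = 3859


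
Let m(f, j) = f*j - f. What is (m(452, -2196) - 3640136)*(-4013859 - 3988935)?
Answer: 37078385104920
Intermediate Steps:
m(f, j) = -f + f*j
(m(452, -2196) - 3640136)*(-4013859 - 3988935) = (452*(-1 - 2196) - 3640136)*(-4013859 - 3988935) = (452*(-2197) - 3640136)*(-8002794) = (-993044 - 3640136)*(-8002794) = -4633180*(-8002794) = 37078385104920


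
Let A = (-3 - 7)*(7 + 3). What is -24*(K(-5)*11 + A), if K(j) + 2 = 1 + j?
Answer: 3984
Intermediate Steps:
K(j) = -1 + j (K(j) = -2 + (1 + j) = -1 + j)
A = -100 (A = -10*10 = -100)
-24*(K(-5)*11 + A) = -24*((-1 - 5)*11 - 100) = -24*(-6*11 - 100) = -24*(-66 - 100) = -24*(-166) = 3984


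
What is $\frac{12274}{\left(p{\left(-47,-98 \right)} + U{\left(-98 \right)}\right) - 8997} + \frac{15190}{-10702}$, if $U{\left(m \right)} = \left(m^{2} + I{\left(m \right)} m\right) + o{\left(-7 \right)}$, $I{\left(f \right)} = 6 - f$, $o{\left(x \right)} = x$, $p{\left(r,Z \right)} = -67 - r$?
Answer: $- \frac{69340657}{25716906} \approx -2.6963$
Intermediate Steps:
$U{\left(m \right)} = -7 + m^{2} + m \left(6 - m\right)$ ($U{\left(m \right)} = \left(m^{2} + \left(6 - m\right) m\right) - 7 = \left(m^{2} + m \left(6 - m\right)\right) - 7 = -7 + m^{2} + m \left(6 - m\right)$)
$\frac{12274}{\left(p{\left(-47,-98 \right)} + U{\left(-98 \right)}\right) - 8997} + \frac{15190}{-10702} = \frac{12274}{\left(\left(-67 - -47\right) + \left(-7 + 6 \left(-98\right)\right)\right) - 8997} + \frac{15190}{-10702} = \frac{12274}{\left(\left(-67 + 47\right) - 595\right) - 8997} + 15190 \left(- \frac{1}{10702}\right) = \frac{12274}{\left(-20 - 595\right) - 8997} - \frac{7595}{5351} = \frac{12274}{-615 - 8997} - \frac{7595}{5351} = \frac{12274}{-9612} - \frac{7595}{5351} = 12274 \left(- \frac{1}{9612}\right) - \frac{7595}{5351} = - \frac{6137}{4806} - \frac{7595}{5351} = - \frac{69340657}{25716906}$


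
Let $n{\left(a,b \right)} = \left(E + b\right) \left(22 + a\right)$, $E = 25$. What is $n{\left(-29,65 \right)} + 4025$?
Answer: $3395$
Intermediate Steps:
$n{\left(a,b \right)} = \left(22 + a\right) \left(25 + b\right)$ ($n{\left(a,b \right)} = \left(25 + b\right) \left(22 + a\right) = \left(22 + a\right) \left(25 + b\right)$)
$n{\left(-29,65 \right)} + 4025 = \left(550 + 22 \cdot 65 + 25 \left(-29\right) - 1885\right) + 4025 = \left(550 + 1430 - 725 - 1885\right) + 4025 = -630 + 4025 = 3395$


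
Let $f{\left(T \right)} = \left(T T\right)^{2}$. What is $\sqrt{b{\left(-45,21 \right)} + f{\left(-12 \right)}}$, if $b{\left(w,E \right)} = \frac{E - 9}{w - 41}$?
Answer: $\frac{\sqrt{38340606}}{43} \approx 144.0$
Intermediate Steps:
$f{\left(T \right)} = T^{4}$ ($f{\left(T \right)} = \left(T^{2}\right)^{2} = T^{4}$)
$b{\left(w,E \right)} = \frac{-9 + E}{-41 + w}$
$\sqrt{b{\left(-45,21 \right)} + f{\left(-12 \right)}} = \sqrt{\frac{-9 + 21}{-41 - 45} + \left(-12\right)^{4}} = \sqrt{\frac{1}{-86} \cdot 12 + 20736} = \sqrt{\left(- \frac{1}{86}\right) 12 + 20736} = \sqrt{- \frac{6}{43} + 20736} = \sqrt{\frac{891642}{43}} = \frac{\sqrt{38340606}}{43}$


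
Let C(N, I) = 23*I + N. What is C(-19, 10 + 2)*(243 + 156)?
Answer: 102543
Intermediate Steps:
C(N, I) = N + 23*I
C(-19, 10 + 2)*(243 + 156) = (-19 + 23*(10 + 2))*(243 + 156) = (-19 + 23*12)*399 = (-19 + 276)*399 = 257*399 = 102543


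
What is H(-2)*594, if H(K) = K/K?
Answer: 594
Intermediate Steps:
H(K) = 1
H(-2)*594 = 1*594 = 594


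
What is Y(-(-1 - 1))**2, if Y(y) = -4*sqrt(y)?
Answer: 32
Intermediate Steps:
Y(-(-1 - 1))**2 = (-4*sqrt(2))**2 = 32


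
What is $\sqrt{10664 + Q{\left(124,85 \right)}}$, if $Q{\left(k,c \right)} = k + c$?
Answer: $\sqrt{10873} \approx 104.27$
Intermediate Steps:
$Q{\left(k,c \right)} = c + k$
$\sqrt{10664 + Q{\left(124,85 \right)}} = \sqrt{10664 + \left(85 + 124\right)} = \sqrt{10664 + 209} = \sqrt{10873}$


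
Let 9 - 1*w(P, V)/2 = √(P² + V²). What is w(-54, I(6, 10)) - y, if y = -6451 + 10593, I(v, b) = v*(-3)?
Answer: -4124 - 36*√10 ≈ -4237.8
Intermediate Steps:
I(v, b) = -3*v
y = 4142
w(P, V) = 18 - 2*√(P² + V²)
w(-54, I(6, 10)) - y = (18 - 2*√((-54)² + (-3*6)²)) - 1*4142 = (18 - 2*√(2916 + (-18)²)) - 4142 = (18 - 2*√(2916 + 324)) - 4142 = (18 - 36*√10) - 4142 = -4124 - 36*√10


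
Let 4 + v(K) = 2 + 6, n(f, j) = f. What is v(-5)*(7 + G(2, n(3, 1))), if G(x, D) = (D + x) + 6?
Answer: 72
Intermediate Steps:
v(K) = 4 (v(K) = -4 + (2 + 6) = -4 + 8 = 4)
G(x, D) = 6 + D + x
v(-5)*(7 + G(2, n(3, 1))) = 4*(7 + (6 + 3 + 2)) = 4*(7 + 11) = 4*18 = 72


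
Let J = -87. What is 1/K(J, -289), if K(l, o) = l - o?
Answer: 1/202 ≈ 0.0049505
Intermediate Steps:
1/K(J, -289) = 1/(-87 - 1*(-289)) = 1/(-87 + 289) = 1/202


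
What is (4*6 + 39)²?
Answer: 3969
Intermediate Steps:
(4*6 + 39)² = (24 + 39)² = 63² = 3969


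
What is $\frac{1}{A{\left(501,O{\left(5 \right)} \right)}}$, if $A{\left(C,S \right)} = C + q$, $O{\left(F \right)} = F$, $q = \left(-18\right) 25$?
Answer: $\frac{1}{51} \approx 0.019608$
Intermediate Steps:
$q = -450$
$A{\left(C,S \right)} = -450 + C$ ($A{\left(C,S \right)} = C - 450 = -450 + C$)
$\frac{1}{A{\left(501,O{\left(5 \right)} \right)}} = \frac{1}{-450 + 501} = \frac{1}{51}$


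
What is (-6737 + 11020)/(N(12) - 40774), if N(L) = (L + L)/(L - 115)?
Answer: -441149/4199746 ≈ -0.10504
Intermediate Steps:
N(L) = 2*L/(-115 + L) (N(L) = (2*L)/(-115 + L) = 2*L/(-115 + L))
(-6737 + 11020)/(N(12) - 40774) = (-6737 + 11020)/(2*12/(-115 + 12) - 40774) = 4283/(2*12/(-103) - 40774) = 4283/(2*12*(-1/103) - 40774) = 4283/(-24/103 - 40774) = 4283/(-4199746/103) = 4283*(-103/4199746) = -441149/4199746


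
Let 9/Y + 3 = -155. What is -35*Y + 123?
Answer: 19749/158 ≈ 124.99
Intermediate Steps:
Y = -9/158 (Y = 9/(-3 - 155) = 9/(-158) = 9*(-1/158) = -9/158 ≈ -0.056962)
-35*Y + 123 = -35*(-9/158) + 123 = 315/158 + 123 = 19749/158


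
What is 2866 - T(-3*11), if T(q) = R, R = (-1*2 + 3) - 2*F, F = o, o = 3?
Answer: 2871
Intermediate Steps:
F = 3
R = -5 (R = (-1*2 + 3) - 2*3 = (-2 + 3) - 6 = 1 - 6 = -5)
T(q) = -5
2866 - T(-3*11) = 2866 - 1*(-5) = 2866 + 5 = 2871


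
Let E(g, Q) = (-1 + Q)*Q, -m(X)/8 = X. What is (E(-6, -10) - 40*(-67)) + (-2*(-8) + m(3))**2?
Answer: 2854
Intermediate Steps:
m(X) = -8*X
E(g, Q) = Q*(-1 + Q)
(E(-6, -10) - 40*(-67)) + (-2*(-8) + m(3))**2 = (-10*(-1 - 10) - 40*(-67)) + (-2*(-8) - 8*3)**2 = (-10*(-11) + 2680) + (16 - 24)**2 = (110 + 2680) + (-8)**2 = 2790 + 64 = 2854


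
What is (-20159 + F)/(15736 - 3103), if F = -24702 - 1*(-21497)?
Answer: -7788/4211 ≈ -1.8494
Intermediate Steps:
F = -3205 (F = -24702 + 21497 = -3205)
(-20159 + F)/(15736 - 3103) = (-20159 - 3205)/(15736 - 3103) = -23364/12633 = -23364*1/12633 = -7788/4211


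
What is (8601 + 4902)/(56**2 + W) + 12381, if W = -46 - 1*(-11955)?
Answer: 62095216/5015 ≈ 12382.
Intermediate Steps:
W = 11909 (W = -46 + 11955 = 11909)
(8601 + 4902)/(56**2 + W) + 12381 = (8601 + 4902)/(56**2 + 11909) + 12381 = 13503/(3136 + 11909) + 12381 = 13503/15045 + 12381 = 13503*(1/15045) + 12381 = 4501/5015 + 12381 = 62095216/5015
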